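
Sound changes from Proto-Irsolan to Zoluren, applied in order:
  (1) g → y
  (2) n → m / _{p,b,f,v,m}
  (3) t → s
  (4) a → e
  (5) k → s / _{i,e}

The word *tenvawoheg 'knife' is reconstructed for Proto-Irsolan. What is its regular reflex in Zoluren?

semvewohey

Zoluren: *tenvawoheg
  tenvawoheg → tenvawohey   [unconditioned shift]
  tenvawohey → temvawohey   [nasal place assimilation]
  temvawohey → semvawohey   [unconditioned shift]
  semvawohey → semvewohey   [vowel merger]
  semvewohey (rule 5 does not apply)
  giving Zoluren semvewohey.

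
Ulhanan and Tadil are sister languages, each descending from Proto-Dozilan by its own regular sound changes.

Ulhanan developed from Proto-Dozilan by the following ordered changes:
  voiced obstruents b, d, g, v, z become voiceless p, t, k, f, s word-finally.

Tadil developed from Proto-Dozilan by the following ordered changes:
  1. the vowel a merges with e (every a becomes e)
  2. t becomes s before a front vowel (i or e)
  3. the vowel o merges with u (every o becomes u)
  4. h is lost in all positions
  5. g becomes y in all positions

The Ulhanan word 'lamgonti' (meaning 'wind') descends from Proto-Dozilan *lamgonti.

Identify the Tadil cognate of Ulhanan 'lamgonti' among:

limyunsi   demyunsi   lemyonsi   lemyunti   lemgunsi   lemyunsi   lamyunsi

Tadil: *lamgonti > lemgonti > lemgonsi > lemgunsi > lemyunsi  (by vowel merger, palatalisation, vowel merger, unconditioned shift)
The other candidates each miss or misapply at least one Tadil change.

lemyunsi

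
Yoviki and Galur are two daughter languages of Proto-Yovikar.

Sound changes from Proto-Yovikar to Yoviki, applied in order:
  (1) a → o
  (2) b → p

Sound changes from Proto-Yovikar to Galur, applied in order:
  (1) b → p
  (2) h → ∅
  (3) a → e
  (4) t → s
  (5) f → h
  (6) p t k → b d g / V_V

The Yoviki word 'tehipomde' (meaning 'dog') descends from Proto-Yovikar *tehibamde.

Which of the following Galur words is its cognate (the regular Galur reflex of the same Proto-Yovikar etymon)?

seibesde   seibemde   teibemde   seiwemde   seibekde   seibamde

seibemde

Galur: *tehibamde > tehipamde > teipamde > teipemde > seipemde > seibemde  (by unconditioned shift, h-loss, vowel merger, unconditioned shift, intervocalic voicing)
Among the options, 'seibemde' alone shows every Galur change applied in order.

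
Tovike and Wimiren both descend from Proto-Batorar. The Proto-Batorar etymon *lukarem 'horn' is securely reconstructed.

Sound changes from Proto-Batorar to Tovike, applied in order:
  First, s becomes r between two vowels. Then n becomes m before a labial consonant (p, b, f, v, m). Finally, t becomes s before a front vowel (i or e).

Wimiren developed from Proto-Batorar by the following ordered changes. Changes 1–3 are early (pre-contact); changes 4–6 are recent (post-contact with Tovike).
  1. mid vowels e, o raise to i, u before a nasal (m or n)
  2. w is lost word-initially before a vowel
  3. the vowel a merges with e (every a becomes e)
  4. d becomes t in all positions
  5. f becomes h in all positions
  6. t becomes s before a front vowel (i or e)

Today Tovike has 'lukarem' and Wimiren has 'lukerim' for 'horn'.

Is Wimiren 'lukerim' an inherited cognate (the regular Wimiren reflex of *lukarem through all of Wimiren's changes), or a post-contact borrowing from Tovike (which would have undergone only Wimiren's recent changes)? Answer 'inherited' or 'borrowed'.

If inherited, *lukarem would pass through all of Wimiren's changes:
Wimiren: *lukarem
  lukarem → lukarim   [pre-nasal raising]
  lukarim (rule 2 does not apply)
  lukarim → lukerim   [vowel merger]
  lukerim (rule 4 does not apply)
  lukerim (rule 5 does not apply)
  lukerim (rule 6 does not apply)
  giving Wimiren lukerim.
If borrowed from Tovike 'lukarem' after the early changes, it would undergo only the recent ones:
  rule 4 (unconditioned shift): no change (lukarem)
  rule 5 (unconditioned shift): no change (lukarem)
  rule 6 (palatalisation): no change (lukarem)
  ⇒ as a loan: lukarem
Wimiren 'lukerim' matches the inherited outcome exactly, so it is an inherited cognate, not a loan.

inherited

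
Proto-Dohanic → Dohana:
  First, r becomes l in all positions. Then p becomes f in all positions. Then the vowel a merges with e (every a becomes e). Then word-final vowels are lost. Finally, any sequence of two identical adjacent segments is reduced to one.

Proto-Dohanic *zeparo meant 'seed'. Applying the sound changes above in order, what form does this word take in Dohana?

zefel

Dohana: *zeparo
  zeparo → zepalo   [unconditioned shift]
  zepalo → zefalo   [unconditioned shift]
  zefalo → zefelo   [vowel merger]
  zefelo → zefel   [apocope]
  zefel (rule 5 does not apply)
  giving Dohana zefel.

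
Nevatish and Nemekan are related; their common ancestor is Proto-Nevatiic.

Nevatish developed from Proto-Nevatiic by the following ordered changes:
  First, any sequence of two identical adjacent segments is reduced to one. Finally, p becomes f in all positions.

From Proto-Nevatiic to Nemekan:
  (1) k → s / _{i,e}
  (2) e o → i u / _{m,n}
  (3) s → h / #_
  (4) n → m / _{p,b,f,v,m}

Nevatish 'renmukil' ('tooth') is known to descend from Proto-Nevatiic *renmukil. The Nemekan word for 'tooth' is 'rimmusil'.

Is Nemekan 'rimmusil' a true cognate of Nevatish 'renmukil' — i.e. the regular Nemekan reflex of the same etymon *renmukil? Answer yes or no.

yes

Derive the expected Nemekan reflex of *renmukil:
Nemekan: *renmukil
  renmukil → renmusil   [palatalisation]
  renmusil → rinmusil   [pre-nasal raising]
  rinmusil (rule 3 does not apply)
  rinmusil → rimmusil   [nasal place assimilation]
  giving Nemekan rimmusil.
Nemekan 'rimmusil' matches the regular reflex exactly, so the pair is cognate.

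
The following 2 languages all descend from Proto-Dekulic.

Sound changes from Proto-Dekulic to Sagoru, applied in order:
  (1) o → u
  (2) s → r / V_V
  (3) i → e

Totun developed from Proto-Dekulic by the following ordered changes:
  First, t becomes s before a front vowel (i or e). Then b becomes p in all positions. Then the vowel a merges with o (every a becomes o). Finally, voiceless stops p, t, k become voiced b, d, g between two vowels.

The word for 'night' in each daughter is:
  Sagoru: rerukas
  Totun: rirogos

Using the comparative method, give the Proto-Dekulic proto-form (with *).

Position 2: Sagoru has e, Totun has i. Totun preserves i here (none of its changes turn any other segment into i), so the proto-segment is *i.
Position 5: Sagoru has k, Totun has g. Sagoru preserves k here (none of its changes turn any other segment into k), so the proto-segment is *k.
Verify the candidate proto-form against each daughter:
Sagoru: start from *rirokas.
  rule 1 (vowel merger): rirokas → rirukas
  rule 2: no change — rirukas
  rule 3 (vowel merger): rirukas → rerukas
  ⇒ Sagoru rerukas
Totun: start from *rirokas.
  rule 1: no change — rirokas
  rule 2: no change — rirokas
  rule 3 (vowel merger): rirokas → rirokos
  rule 4 (intervocalic voicing): rirokos → rirogos
  ⇒ Totun rirogos
Only *rirokas yields all of Sagoru rerukas, Totun rirogos.

*rirokas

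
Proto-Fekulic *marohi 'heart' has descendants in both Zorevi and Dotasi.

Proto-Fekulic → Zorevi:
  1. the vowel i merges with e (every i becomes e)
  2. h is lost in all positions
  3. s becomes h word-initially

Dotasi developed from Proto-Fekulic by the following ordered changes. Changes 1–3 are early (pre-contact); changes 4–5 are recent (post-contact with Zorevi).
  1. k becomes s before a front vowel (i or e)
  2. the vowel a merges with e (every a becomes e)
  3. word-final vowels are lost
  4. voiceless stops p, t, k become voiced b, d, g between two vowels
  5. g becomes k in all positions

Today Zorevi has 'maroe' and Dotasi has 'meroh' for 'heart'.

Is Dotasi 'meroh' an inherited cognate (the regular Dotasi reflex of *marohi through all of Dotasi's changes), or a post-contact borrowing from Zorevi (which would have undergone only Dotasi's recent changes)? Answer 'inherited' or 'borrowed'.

inherited

If inherited, *marohi would pass through all of Dotasi's changes:
Dotasi: *marohi > merohi > meroh  (by vowel merger, apocope)
If borrowed from Zorevi 'maroe' after the early changes, it would undergo only the recent ones:
  rule 4 (intervocalic voicing): no change (maroe)
  rule 5 (unconditioned shift): no change (maroe)
  ⇒ as a loan: maroe
Dotasi 'meroh' matches the inherited outcome exactly, so it is an inherited cognate, not a loan.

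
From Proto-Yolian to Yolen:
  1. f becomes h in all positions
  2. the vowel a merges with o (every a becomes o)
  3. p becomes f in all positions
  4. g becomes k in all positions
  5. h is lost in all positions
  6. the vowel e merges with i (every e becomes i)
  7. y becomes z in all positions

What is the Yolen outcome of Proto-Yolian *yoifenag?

zoiinok

Yolen: start from *yoifenag.
  rule 1 (unconditioned shift): yoifenag → yoihenag
  rule 2 (vowel merger): yoihenag → yoihenog
  rule 3: no change — yoihenog
  rule 4 (unconditioned shift): yoihenog → yoihenok
  rule 5 (h-loss): yoihenok → yoienok
  rule 6 (vowel merger): yoienok → yoiinok
  rule 7 (unconditioned shift): yoiinok → zoiinok
  ⇒ Yolen zoiinok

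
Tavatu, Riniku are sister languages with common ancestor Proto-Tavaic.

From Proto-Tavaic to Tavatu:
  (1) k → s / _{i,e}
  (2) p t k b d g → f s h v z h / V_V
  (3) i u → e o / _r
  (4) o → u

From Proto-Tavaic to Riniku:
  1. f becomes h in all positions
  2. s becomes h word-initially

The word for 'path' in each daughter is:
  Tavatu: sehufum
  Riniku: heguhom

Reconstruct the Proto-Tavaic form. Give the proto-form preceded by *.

Position 3: Tavatu has h, Riniku has g. Riniku preserves g here (none of its changes turn any other segment into g), so the proto-segment is *g.
Position 1: Tavatu has s, Riniku has h. Taking the neighbouring segments as reconstructed: Tavatu s could go back to *k or *s; Riniku h could go back to *f or *s or *h — the one source consistent with every daughter is *s.
Position 6: Tavatu has u, Riniku has o. Riniku preserves o here (none of its changes turn any other segment into o), so the proto-segment is *o.
Continuing position by position gives *segufom; check it forward:
Tavatu: *segufom > sehufom > sehufum  (by intervocalic lenition, vowel merger)
Riniku: *segufom > seguhom > heguhom  (by unconditioned shift, debuccalisation)
*segufom is the unique common source.

*segufom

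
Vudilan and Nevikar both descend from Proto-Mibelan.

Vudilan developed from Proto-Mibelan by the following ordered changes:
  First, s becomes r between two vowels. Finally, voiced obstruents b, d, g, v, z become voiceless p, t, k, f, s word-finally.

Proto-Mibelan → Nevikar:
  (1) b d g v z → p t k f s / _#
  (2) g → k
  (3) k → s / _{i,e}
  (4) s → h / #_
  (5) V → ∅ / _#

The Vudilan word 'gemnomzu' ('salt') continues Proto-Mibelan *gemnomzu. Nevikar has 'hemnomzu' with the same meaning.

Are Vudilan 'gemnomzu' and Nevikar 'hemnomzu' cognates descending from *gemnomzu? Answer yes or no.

Derive the expected Nevikar reflex of *gemnomzu:
Nevikar: *gemnomzu > kemnomzu > semnomzu > hemnomzu > hemnomz  (by unconditioned shift, palatalisation, debuccalisation, apocope)
The regular Nevikar reflex would be 'hemnomz', but the attested form is 'hemnomzu'. The correspondence is irregular, so they are not cognates (the Nevikar form has a different source).

no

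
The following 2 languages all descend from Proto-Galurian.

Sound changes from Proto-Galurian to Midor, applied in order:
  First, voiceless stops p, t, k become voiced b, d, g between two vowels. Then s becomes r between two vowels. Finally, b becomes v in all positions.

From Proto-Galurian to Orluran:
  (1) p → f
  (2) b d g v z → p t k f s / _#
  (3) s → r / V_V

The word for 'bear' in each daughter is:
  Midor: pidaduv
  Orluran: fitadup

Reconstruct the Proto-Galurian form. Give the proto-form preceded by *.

Position 1: Midor has p, Orluran has f. Midor preserves p here (none of its changes turn any other segment into p), so the proto-segment is *p.
Position 7: Midor has v, Orluran has p. In Orluran, p can only continue *b, so the proto-segment is *b.
Verify the candidate proto-form against each daughter:
Midor: start from *pitadub.
  rule 1 (intervocalic voicing): pitadub → pidadub
  rule 2: no change — pidadub
  rule 3 (unconditioned shift): pidadub → pidaduv
  ⇒ Midor pidaduv
Orluran: start from *pitadub.
  rule 1 (unconditioned shift): pitadub → fitadub
  rule 2 (final devoicing): fitadub → fitadup
  rule 3: no change — fitadup
  ⇒ Orluran fitadup
*pitadub is the unique common source.

*pitadub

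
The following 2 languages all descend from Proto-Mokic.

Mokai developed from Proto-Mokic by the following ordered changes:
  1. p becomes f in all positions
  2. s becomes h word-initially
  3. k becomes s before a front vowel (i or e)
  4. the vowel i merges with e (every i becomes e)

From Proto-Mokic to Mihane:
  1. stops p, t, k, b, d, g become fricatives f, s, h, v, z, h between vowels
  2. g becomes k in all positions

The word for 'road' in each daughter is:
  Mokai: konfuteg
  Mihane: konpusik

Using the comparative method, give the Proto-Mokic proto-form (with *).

*konputig

Position 7: Mokai has e, Mihane has i. Mihane preserves i here (none of its changes turn any other segment into i), so the proto-segment is *i.
Position 8: Mokai has g, Mihane has k. Mokai preserves g here (none of its changes turn any other segment into g), so the proto-segment is *g.
This points to *konputig. Verify forward in each daughter:
Mokai: *konputig > konfutig > konfuteg  (by unconditioned shift, vowel merger)
Mihane: *konputig
  konputig → konpusig   [intervocalic lenition]
  konpusig → konpusik   [unconditioned shift]
  giving Mihane konpusik.
Only *konputig yields all of Mokai konfuteg, Mihane konpusik.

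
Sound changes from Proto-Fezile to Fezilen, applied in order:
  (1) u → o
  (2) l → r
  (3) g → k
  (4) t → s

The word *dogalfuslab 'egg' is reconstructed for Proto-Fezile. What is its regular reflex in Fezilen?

dokarfosrab

Fezilen: *dogalfuslab > dogalfoslab > dogarfosrab > dokarfosrab  (by vowel merger, unconditioned shift, unconditioned shift)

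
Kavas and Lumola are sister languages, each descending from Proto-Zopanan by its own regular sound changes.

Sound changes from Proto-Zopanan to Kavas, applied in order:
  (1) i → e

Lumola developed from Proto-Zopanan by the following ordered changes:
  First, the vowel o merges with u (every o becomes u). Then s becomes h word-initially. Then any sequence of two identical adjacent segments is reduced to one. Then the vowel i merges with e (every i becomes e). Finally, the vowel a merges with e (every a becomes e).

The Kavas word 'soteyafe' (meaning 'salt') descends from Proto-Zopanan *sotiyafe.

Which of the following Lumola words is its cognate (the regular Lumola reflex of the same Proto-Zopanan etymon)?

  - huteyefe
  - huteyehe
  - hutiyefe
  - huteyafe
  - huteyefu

Lumola: start from *sotiyafe.
  rule 1 (vowel merger): sotiyafe → sutiyafe
  rule 2 (debuccalisation): sutiyafe → hutiyafe
  rule 3: no change — hutiyafe
  rule 4 (vowel merger): hutiyafe → huteyafe
  rule 5 (vowel merger): huteyafe → huteyefe
  ⇒ Lumola huteyefe
Among the options, 'huteyefe' alone shows every Lumola change applied in order.

huteyefe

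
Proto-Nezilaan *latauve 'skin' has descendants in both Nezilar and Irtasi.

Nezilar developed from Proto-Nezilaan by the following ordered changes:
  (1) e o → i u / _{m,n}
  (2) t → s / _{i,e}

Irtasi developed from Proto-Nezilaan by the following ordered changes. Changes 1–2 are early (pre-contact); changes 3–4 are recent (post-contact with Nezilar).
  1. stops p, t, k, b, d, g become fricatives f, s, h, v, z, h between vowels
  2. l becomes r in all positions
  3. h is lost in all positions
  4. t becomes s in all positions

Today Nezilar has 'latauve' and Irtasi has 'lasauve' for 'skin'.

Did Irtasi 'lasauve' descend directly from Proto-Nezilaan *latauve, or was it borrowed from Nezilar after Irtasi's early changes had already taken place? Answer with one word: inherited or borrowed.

If inherited, *latauve would pass through all of Irtasi's changes:
Irtasi: start from *latauve.
  rule 1 (intervocalic lenition): latauve → lasauve
  rule 2 (unconditioned shift): lasauve → rasauve
  rule 3: no change — rasauve
  rule 4: no change — rasauve
  ⇒ Irtasi rasauve
If borrowed from Nezilar 'latauve' after the early changes, it would undergo only the recent ones:
  rule 3 (h-loss): no change (latauve)
  rule 4 (unconditioned shift): latauve → lasauve
  ⇒ as a loan: lasauve
Irtasi 'lasauve' matches the loan outcome 'lasauve', not the inherited 'rasauve' — it skipped the early Irtasi changes, so it was borrowed from Nezilar.

borrowed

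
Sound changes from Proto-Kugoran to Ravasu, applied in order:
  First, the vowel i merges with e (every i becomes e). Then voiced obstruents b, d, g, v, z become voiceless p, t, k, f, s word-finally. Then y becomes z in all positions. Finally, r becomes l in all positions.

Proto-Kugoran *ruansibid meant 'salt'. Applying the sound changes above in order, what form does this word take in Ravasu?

Ravasu: start from *ruansibid.
  rule 1 (vowel merger): ruansibid → ruansebed
  rule 2 (final devoicing): ruansebed → ruansebet
  rule 3: no change — ruansebet
  rule 4 (unconditioned shift): ruansebet → luansebet
  ⇒ Ravasu luansebet

luansebet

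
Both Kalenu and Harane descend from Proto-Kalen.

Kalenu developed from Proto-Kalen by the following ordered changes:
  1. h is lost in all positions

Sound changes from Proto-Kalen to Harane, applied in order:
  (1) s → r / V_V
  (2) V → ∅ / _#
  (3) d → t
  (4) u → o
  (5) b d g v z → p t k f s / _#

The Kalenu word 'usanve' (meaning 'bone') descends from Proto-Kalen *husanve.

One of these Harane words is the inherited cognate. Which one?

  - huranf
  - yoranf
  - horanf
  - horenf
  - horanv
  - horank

horanf

Harane: *husanve
  husanve → huranve   [rhotacism]
  huranve → huranv   [apocope]
  huranv (rule 3 does not apply)
  huranv → horanv   [vowel merger]
  horanv → horanf   [final devoicing]
  giving Harane horanf.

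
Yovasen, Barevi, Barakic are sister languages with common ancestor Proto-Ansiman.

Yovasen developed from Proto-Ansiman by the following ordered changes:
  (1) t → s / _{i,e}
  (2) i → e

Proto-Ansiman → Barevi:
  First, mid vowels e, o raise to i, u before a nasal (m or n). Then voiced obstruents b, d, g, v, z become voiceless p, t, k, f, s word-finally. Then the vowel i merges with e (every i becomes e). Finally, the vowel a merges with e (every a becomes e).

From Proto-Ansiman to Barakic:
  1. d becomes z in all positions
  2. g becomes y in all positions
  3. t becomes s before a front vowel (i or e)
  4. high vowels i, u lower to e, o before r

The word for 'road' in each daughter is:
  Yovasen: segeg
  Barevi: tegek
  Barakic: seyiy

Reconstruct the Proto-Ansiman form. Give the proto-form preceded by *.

*tegig

Position 3: Yovasen has g, Barevi has g, Barakic has y. Yovasen preserves g here (none of its changes turn any other segment into g), so the proto-segment is *g.
Position 5: Yovasen has g, Barevi has k, Barakic has y. Yovasen preserves g here (none of its changes turn any other segment into g), so the proto-segment is *g.
Continuing position by position gives *tegig; check it forward:
Yovasen: *tegig > segig > segeg  (by palatalisation, vowel merger)
Barevi: *tegig
  tegig (rule 1 does not apply)
  tegig → tegik   [final devoicing]
  tegik → tegek   [vowel merger]
  tegek (rule 4 does not apply)
  giving Barevi tegek.
Barakic: *tegig > teyiy > seyiy  (by unconditioned shift, palatalisation)
Only *tegig yields all of Yovasen segeg, Barevi tegek, Barakic seyiy.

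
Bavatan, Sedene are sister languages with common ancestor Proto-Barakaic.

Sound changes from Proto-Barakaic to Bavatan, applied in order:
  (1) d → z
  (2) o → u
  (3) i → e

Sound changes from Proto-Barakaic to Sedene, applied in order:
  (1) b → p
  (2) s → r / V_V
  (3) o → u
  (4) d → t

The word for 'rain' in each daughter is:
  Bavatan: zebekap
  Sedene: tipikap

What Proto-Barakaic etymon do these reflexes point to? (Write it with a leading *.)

*dibikap

Position 4: Bavatan has e, Sedene has i. Sedene preserves i here (none of its changes turn any other segment into i), so the proto-segment is *i.
Position 2: Bavatan has e, Sedene has i. Sedene preserves i here (none of its changes turn any other segment into i), so the proto-segment is *i.
Position 3: Bavatan has b, Sedene has p. Bavatan preserves b here (none of its changes turn any other segment into b), so the proto-segment is *b.
Continuing position by position gives *dibikap; check it forward:
Bavatan: *dibikap > zibikap > zebekap  (by unconditioned shift, vowel merger)
Sedene: start from *dibikap.
  rule 1 (unconditioned shift): dibikap → dipikap
  rule 2: no change — dipikap
  rule 3: no change — dipikap
  rule 4 (unconditioned shift): dipikap → tipikap
  ⇒ Sedene tipikap
No other proto-form is consistent with every reflex, so the reconstruction is *dibikap.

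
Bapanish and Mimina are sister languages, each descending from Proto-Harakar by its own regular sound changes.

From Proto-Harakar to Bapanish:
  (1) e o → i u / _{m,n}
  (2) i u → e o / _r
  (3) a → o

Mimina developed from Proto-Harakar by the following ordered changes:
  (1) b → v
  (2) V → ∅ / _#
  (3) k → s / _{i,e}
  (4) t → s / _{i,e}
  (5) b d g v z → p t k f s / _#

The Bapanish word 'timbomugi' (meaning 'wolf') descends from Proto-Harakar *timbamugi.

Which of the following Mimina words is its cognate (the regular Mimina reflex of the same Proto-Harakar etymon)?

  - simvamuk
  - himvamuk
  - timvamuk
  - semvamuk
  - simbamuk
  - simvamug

Mimina: start from *timbamugi.
  rule 1 (unconditioned shift): timbamugi → timvamugi
  rule 2 (apocope): timvamugi → timvamug
  rule 3: no change — timvamug
  rule 4 (palatalisation): timvamug → simvamug
  rule 5 (final devoicing): simvamug → simvamuk
  ⇒ Mimina simvamuk
The other candidates each miss or misapply at least one Mimina change.

simvamuk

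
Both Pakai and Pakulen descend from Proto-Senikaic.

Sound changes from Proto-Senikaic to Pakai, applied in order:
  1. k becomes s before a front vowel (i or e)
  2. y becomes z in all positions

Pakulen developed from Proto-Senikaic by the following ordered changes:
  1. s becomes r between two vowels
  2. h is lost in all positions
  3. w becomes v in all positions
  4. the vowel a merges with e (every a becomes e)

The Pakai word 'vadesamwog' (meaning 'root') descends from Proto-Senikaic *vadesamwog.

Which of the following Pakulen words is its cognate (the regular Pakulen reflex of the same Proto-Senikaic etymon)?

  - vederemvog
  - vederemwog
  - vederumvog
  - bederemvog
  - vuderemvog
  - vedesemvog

vederemvog

Pakulen: *vadesamwog > vaderamwog > vaderamvog > vederemvog  (by rhotacism, unconditioned shift, vowel merger)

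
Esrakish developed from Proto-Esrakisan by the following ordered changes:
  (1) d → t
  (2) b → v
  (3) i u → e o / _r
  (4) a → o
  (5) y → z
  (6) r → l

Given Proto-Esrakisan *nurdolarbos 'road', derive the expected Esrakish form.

Esrakish: start from *nurdolarbos.
  rule 1 (unconditioned shift): nurdolarbos → nurtolarbos
  rule 2 (unconditioned shift): nurtolarbos → nurtolarvos
  rule 3 (pre-rhotic lowering): nurtolarvos → nortolarvos
  rule 4 (vowel merger): nortolarvos → nortolorvos
  rule 5: no change — nortolorvos
  rule 6 (unconditioned shift): nortolorvos → noltololvos
  ⇒ Esrakish noltololvos

noltololvos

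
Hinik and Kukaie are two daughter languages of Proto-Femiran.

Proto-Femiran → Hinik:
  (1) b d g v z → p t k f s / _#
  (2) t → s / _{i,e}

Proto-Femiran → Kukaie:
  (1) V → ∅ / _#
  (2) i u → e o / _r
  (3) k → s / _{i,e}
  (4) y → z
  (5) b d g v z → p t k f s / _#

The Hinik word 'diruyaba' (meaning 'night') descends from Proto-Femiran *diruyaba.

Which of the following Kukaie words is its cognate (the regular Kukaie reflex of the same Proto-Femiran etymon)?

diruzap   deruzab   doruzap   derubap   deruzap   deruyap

deruzap

Kukaie: *diruyaba > diruyab > deruyab > deruzab > deruzap  (by apocope, pre-rhotic lowering, unconditioned shift, final devoicing)
Only 'deruzap' matches the regular Kukaie development of *diruyaba.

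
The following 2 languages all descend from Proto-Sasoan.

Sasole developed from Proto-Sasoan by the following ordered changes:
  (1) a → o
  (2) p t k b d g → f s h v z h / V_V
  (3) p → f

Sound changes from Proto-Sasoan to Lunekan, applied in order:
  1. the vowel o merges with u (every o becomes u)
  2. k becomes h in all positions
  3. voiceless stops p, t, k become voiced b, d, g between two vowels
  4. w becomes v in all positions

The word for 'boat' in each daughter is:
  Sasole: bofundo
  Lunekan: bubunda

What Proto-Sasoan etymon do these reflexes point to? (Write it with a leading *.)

Position 2: Sasole has o, Lunekan has u. Taking the neighbouring segments as reconstructed: Sasole o could go back to *a or *o; Lunekan u could go back to *o or *u — the one source consistent with every daughter is *o.
Position 3: Sasole has f, Lunekan has b. Taking the neighbouring segments as reconstructed: Sasole f could go back to *p or *f; Lunekan b could go back to *p or *b — the one source consistent with every daughter is *p.
Verify the candidate proto-form against each daughter:
Sasole: *bopunda
  bopunda → bopundo   [vowel merger]
  bopundo → bofundo   [intervocalic lenition]
  bofundo (rule 3 does not apply)
  giving Sasole bofundo.
Lunekan: *bopunda
  bopunda → bupunda   [vowel merger]
  bupunda (rule 2 does not apply)
  bupunda → bubunda   [intervocalic voicing]
  bubunda (rule 4 does not apply)
  giving Lunekan bubunda.
*bopunda is the unique common source.

*bopunda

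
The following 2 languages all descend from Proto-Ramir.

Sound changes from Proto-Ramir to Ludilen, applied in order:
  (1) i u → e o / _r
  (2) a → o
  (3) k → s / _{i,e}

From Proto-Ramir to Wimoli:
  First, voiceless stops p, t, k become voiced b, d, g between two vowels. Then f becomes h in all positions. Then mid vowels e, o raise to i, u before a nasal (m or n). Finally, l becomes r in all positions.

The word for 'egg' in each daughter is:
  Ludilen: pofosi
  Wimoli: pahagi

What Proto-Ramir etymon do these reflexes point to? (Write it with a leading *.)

*pafaki

Position 2: Ludilen has o, Wimoli has a. Wimoli preserves a here (none of its changes turn any other segment into a), so the proto-segment is *a.
Position 4: Ludilen has o, Wimoli has a. Wimoli preserves a here (none of its changes turn any other segment into a), so the proto-segment is *a.
This points to *pafaki. Verify forward in each daughter:
Ludilen: *pafaki > pofoki > pofosi  (by vowel merger, palatalisation)
Wimoli: *pafaki > pafagi > pahagi  (by intervocalic voicing, unconditioned shift)
Only *pafaki yields all of Ludilen pofosi, Wimoli pahagi.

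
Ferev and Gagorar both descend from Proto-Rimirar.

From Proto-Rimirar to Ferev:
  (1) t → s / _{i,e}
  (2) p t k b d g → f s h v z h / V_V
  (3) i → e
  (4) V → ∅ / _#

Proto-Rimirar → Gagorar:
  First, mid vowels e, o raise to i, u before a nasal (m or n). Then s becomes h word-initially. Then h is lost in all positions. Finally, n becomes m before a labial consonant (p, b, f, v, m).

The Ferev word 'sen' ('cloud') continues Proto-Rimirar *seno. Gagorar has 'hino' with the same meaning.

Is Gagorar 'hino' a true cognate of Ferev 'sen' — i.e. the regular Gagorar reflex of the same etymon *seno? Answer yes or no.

Derive the expected Gagorar reflex of *seno:
Gagorar: *seno
  seno → sino   [pre-nasal raising]
  sino → hino   [debuccalisation]
  hino → ino   [h-loss]
  ino (rule 4 does not apply)
  giving Gagorar ino.
The regular Gagorar reflex would be 'ino', but the attested form is 'hino'. The correspondence is irregular, so they are not cognates (the Gagorar form has a different source).

no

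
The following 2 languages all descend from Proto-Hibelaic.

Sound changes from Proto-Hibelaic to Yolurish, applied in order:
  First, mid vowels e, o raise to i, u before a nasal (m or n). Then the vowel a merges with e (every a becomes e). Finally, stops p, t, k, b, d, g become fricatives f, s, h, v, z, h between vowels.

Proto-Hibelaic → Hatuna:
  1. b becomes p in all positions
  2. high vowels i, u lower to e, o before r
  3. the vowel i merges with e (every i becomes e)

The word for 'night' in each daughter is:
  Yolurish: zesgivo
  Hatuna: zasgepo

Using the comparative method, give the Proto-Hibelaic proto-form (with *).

Position 6: Yolurish has v, Hatuna has p. Taking the neighbouring segments as reconstructed: Yolurish v could go back to *b or *v; Hatuna p could go back to *p or *b — the one source consistent with every daughter is *b.
Position 2: Yolurish has e, Hatuna has a. Hatuna preserves a here (none of its changes turn any other segment into a), so the proto-segment is *a.
Verify the candidate proto-form against each daughter:
Yolurish: *zasgibo
  zasgibo (rule 1 does not apply)
  zasgibo → zesgibo   [vowel merger]
  zesgibo → zesgivo   [intervocalic lenition]
  giving Yolurish zesgivo.
Hatuna: *zasgibo
  zasgibo → zasgipo   [unconditioned shift]
  zasgipo (rule 2 does not apply)
  zasgipo → zasgepo   [vowel merger]
  giving Hatuna zasgepo.
No other proto-form is consistent with every reflex, so the reconstruction is *zasgibo.

*zasgibo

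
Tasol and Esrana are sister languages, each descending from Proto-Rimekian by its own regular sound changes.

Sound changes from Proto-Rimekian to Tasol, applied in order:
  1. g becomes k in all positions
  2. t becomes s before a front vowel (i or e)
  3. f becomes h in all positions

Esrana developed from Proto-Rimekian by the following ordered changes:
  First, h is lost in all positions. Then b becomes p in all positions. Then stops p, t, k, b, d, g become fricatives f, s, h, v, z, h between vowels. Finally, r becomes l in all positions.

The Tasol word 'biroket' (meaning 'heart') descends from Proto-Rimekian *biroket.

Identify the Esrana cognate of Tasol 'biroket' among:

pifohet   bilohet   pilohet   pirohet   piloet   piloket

pilohet

Esrana: start from *biroket.
  rule 1: no change — biroket
  rule 2 (unconditioned shift): biroket → piroket
  rule 3 (intervocalic lenition): piroket → pirohet
  rule 4 (unconditioned shift): pirohet → pilohet
  ⇒ Esrana pilohet
The other candidates each miss or misapply at least one Esrana change.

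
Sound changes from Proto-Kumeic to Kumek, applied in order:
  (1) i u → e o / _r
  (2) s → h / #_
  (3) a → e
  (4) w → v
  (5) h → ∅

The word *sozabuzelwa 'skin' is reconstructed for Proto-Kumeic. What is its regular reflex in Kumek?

ozebuzelve

Kumek: start from *sozabuzelwa.
  rule 1: no change — sozabuzelwa
  rule 2 (debuccalisation): sozabuzelwa → hozabuzelwa
  rule 3 (vowel merger): hozabuzelwa → hozebuzelwe
  rule 4 (unconditioned shift): hozebuzelwe → hozebuzelve
  rule 5 (h-loss): hozebuzelve → ozebuzelve
  ⇒ Kumek ozebuzelve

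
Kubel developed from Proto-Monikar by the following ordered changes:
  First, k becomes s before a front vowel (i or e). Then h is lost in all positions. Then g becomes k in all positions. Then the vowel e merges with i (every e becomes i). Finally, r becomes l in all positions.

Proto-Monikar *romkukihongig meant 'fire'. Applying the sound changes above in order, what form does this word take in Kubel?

lomkusionkik

Kubel: start from *romkukihongig.
  rule 1 (palatalisation): romkukihongig → romkusihongig
  rule 2 (h-loss): romkusihongig → romkusiongig
  rule 3 (unconditioned shift): romkusiongig → romkusionkik
  rule 4: no change — romkusionkik
  rule 5 (unconditioned shift): romkusionkik → lomkusionkik
  ⇒ Kubel lomkusionkik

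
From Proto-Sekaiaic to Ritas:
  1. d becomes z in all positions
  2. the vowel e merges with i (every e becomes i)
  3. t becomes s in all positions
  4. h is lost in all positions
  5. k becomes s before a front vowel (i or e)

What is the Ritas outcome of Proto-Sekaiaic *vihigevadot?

viigivazos

Ritas: *vihigevadot > vihigevazot > vihigivazot > vihigivazos > viigivazos  (by unconditioned shift, vowel merger, unconditioned shift, h-loss)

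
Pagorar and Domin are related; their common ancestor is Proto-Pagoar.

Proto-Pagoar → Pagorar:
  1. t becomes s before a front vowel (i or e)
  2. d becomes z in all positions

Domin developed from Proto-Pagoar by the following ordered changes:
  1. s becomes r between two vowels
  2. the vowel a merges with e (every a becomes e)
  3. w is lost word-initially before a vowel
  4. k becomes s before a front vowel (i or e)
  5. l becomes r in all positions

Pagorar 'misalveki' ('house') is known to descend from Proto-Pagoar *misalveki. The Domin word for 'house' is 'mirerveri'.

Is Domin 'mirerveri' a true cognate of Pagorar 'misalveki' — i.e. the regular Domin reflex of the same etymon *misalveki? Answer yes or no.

no

Derive the expected Domin reflex of *misalveki:
Domin: start from *misalveki.
  rule 1 (rhotacism): misalveki → miralveki
  rule 2 (vowel merger): miralveki → mirelveki
  rule 3: no change — mirelveki
  rule 4 (palatalisation): mirelveki → mirelvesi
  rule 5 (unconditioned shift): mirelvesi → mirervesi
  ⇒ Domin mirervesi
The regular Domin reflex would be 'mirervesi', but the attested form is 'mirerveri'. The correspondence is irregular, so they are not cognates (the Domin form has a different source).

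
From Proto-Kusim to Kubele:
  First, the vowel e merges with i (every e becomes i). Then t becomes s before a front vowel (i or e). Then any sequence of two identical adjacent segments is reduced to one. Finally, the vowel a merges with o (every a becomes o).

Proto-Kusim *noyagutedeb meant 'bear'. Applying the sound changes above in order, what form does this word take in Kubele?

noyogusidib

Kubele: *noyagutedeb > noyagutidib > noyagusidib > noyogusidib  (by vowel merger, palatalisation, vowel merger)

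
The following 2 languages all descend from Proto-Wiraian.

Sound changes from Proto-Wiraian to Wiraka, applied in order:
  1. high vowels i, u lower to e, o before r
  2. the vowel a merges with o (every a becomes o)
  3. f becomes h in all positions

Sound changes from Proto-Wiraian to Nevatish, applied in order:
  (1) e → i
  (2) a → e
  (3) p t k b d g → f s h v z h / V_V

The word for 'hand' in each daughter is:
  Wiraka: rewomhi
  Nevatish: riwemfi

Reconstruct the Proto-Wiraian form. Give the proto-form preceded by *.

*rewamfi

Position 2: Wiraka has e, Nevatish has i. Taking the neighbouring segments as reconstructed: Wiraka e can only go back to *e; Nevatish i could go back to *e or *i — the one source consistent with every daughter is *e.
Position 6: Wiraka has h, Nevatish has f. Taking the neighbouring segments as reconstructed: Wiraka h could go back to *f or *h; Nevatish f can only go back to *f — the one source consistent with every daughter is *f.
Position 4: Wiraka has o, Nevatish has e. In Nevatish, e can only continue *a, so the proto-segment is *a.
The remaining positions agree across the daughters. Check the candidate against every language:
Wiraka: *rewamfi > rewomfi > rewomhi  (by vowel merger, unconditioned shift)
Nevatish: *rewamfi > riwamfi > riwemfi  (by vowel merger, vowel merger)
*rewamfi is the unique common source.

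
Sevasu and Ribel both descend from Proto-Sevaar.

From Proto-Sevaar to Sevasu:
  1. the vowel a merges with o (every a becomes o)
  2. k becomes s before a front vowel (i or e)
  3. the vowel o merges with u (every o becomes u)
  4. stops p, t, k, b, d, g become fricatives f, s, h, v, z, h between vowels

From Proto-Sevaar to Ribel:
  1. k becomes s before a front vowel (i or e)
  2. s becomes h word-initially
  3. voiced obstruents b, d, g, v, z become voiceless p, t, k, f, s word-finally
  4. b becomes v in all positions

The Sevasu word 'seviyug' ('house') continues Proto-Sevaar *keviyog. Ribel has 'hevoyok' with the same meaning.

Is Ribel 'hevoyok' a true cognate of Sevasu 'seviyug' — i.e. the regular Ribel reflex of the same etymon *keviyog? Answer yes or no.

no

Derive the expected Ribel reflex of *keviyog:
Ribel: start from *keviyog.
  rule 1 (palatalisation): keviyog → seviyog
  rule 2 (debuccalisation): seviyog → heviyog
  rule 3 (final devoicing): heviyog → heviyok
  rule 4: no change — heviyok
  ⇒ Ribel heviyok
The regular Ribel reflex would be 'heviyok', but the attested form is 'hevoyok'. The correspondence is irregular, so they are not cognates (the Ribel form has a different source).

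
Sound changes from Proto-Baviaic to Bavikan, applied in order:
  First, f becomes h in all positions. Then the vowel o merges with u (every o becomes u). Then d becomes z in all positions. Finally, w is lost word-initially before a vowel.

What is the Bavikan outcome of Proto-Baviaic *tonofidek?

tunuhizek

Bavikan: *tonofidek > tonohidek > tunuhidek > tunuhizek  (by unconditioned shift, vowel merger, unconditioned shift)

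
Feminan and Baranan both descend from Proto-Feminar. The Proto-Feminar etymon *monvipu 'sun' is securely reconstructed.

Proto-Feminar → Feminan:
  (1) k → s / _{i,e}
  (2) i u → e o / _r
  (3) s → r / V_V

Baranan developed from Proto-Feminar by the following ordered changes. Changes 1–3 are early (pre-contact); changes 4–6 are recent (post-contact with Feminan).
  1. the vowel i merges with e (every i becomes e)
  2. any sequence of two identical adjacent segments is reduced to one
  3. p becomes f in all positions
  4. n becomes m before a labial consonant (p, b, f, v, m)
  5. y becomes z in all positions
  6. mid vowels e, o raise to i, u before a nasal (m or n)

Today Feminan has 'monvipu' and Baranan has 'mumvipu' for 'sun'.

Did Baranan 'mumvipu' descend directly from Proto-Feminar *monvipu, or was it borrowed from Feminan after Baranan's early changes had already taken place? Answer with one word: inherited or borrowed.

If inherited, *monvipu would pass through all of Baranan's changes:
Baranan: *monvipu > monvepu > monvefu > momvefu > mumvefu  (by vowel merger, unconditioned shift, nasal place assimilation, pre-nasal raising)
If borrowed from Feminan 'monvipu' after the early changes, it would undergo only the recent ones:
  rule 4 (nasal place assimilation): monvipu → momvipu
  rule 5 (unconditioned shift): no change (momvipu)
  rule 6 (pre-nasal raising): momvipu → mumvipu
  ⇒ as a loan: mumvipu
Baranan 'mumvipu' matches the loan outcome 'mumvipu', not the inherited 'mumvefu' — it skipped the early Baranan changes, so it was borrowed from Feminan.

borrowed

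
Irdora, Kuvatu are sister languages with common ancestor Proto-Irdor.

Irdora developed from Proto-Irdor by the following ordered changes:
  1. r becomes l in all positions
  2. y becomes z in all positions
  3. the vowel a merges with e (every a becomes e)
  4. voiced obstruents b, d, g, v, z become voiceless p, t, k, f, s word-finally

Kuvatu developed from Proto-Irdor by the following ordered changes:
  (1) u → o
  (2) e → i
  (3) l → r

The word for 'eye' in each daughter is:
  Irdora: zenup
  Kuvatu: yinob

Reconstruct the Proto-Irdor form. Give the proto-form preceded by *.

Position 2: Irdora has e, Kuvatu has i. Taking the neighbouring segments as reconstructed: Irdora e could go back to *a or *e; Kuvatu i could go back to *e or *i — the one source consistent with every daughter is *e.
Position 5: Irdora has p, Kuvatu has b. Kuvatu preserves b here (none of its changes turn any other segment into b), so the proto-segment is *b.
Continuing position by position gives *yenub; check it forward:
Irdora: *yenub
  yenub (rule 1 does not apply)
  yenub → zenub   [unconditioned shift]
  zenub (rule 3 does not apply)
  zenub → zenup   [final devoicing]
  giving Irdora zenup.
Kuvatu: *yenub
  yenub → yenob   [vowel merger]
  yenob → yinob   [vowel merger]
  yinob (rule 3 does not apply)
  giving Kuvatu yinob.
No other proto-form is consistent with every reflex, so the reconstruction is *yenub.

*yenub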